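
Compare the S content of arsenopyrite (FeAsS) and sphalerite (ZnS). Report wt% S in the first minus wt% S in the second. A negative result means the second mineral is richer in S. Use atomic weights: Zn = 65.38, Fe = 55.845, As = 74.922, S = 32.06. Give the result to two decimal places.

S in FeAsS: molar mass 162.827 g/mol; 1×32.06 = 32.060 g → 19.69 wt%.
S in ZnS: molar mass 97.440 g/mol; 1×32.06 = 32.060 g → 32.90 wt%.
Difference = 19.69 − 32.90 = -13.21 percentage points.

-13.21 percentage points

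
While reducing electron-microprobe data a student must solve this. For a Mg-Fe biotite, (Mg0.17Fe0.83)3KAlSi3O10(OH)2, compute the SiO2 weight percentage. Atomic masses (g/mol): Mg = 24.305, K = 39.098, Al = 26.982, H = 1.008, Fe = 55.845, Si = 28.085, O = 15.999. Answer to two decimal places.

36.36 wt%

M((Mg0.17Fe0.83)3KAlSi3O10(OH)2) = 495.789 g/mol; M(SiO2) = 60.083 g/mol.
Moles SiO2 per formula unit = 3 Si ÷ 1 = 3.0000.
SiO2 fraction = (3.0000 × 60.083) / 495.789 = 180.249/495.789 = 0.3636.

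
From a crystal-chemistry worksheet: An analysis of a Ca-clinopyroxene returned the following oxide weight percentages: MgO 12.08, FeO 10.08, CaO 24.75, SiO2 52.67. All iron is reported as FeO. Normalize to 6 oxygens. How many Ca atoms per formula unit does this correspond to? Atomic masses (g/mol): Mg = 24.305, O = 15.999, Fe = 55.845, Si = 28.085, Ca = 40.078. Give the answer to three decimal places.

MgO (M=40.304): mol = 0.29972; Mg = 0.29972, O = 0.29972.
FeO (M=71.844): mol = 0.14030; Fe = 0.14030, O = 0.14030.
CaO (M=56.077): mol = 0.44136; Ca = 0.44136, O = 0.44136.
SiO2 (M=60.083): mol = 0.87662; Si = 0.87662, O = 1.75324.
ΣO = 2.63462; factor = 6/ΣO = 2.27737.
Ca apfu = 0.44136 × 2.27737 = 1.005.

1.005 Ca apfu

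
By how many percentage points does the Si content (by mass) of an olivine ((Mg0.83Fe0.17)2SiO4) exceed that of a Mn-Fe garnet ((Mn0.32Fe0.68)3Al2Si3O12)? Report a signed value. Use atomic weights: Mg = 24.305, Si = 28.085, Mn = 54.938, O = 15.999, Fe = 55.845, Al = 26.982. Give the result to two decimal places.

M((Mg0.83Fe0.17)2SiO4) = 151.415 g/mol, so wt% Si = 28.085/151.415 × 100 = 18.55%.
M((Mn0.32Fe0.68)3Al2Si3O12) = 496.871 g/mol, so wt% Si = 84.255/496.871 × 100 = 16.96%.
18.55 − 16.96 = 1.59 pp.

1.59 percentage points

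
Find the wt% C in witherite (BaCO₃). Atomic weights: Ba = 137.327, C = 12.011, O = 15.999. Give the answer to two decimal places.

Molar mass of BaCO₃: 1·137.327 + 1·12.011 + 3·15.999 = 197.335 g/mol.
Mass of C per formula unit: 1 × 12.011 = 12.011 g.
Weight fraction C = 12.011 / 197.335 = 0.0609.

6.09 wt%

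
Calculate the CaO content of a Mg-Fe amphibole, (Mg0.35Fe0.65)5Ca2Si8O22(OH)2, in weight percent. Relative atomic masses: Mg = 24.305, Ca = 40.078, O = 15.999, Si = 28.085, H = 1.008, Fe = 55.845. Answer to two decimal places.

12.26 wt%

M((Mg0.35Fe0.65)5Ca2Si8O22(OH)2) = 914.858 g/mol; M(CaO) = 56.077 g/mol.
Moles CaO per formula unit = 2 Ca ÷ 1 = 2.0000.
CaO fraction = (2.0000 × 56.077) / 914.858 = 112.154/914.858 = 0.1226.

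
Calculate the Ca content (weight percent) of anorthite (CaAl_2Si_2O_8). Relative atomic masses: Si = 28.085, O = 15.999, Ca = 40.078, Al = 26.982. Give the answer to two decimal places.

Formula mass = 1*40.078 + 2*26.982 + 2*28.085 + 8*15.999 = 278.204 g/mol, of which 40.078 g is Ca.
So Ca makes up 40.078/278.204 = 0.1441 of the mass, i.e. 14.41%.

14.41 weight percent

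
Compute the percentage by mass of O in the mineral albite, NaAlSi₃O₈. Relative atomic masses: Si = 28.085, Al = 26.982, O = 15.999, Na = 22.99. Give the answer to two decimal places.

48.81 mass %

Molar mass of NaAlSi₃O₈: 1*22.99 + 1*26.982 + 3*28.085 + 8*15.999 = 262.219 g/mol.
Mass of O per formula unit: 8 × 15.999 = 127.992 g.
Weight fraction O = 127.992 / 262.219 = 0.4881.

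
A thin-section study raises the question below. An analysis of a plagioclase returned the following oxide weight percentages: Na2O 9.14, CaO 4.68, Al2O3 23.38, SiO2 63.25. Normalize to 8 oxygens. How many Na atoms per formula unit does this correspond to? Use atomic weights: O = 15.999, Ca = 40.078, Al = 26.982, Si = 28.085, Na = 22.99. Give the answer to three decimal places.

0.780 Na apfu

Na2O: 9.14/61.979 = 0.14747 mol → 0.29494 mol Na, 0.14747 mol O.
CaO: 4.68/56.077 = 0.08346 mol → 0.08346 mol Ca, 0.08346 mol O.
Al2O3: 23.38/101.961 = 0.22930 mol → 0.45860 mol Al, 0.68790 mol O.
SiO2: 63.25/60.083 = 1.05271 mol → 1.05271 mol Si, 2.10542 mol O.
Total oxygen = 3.02425 mol. Normalization factor = 8/3.02425 = 2.64528.
Na per 8 O = 0.29494 × 2.64528 = 0.780.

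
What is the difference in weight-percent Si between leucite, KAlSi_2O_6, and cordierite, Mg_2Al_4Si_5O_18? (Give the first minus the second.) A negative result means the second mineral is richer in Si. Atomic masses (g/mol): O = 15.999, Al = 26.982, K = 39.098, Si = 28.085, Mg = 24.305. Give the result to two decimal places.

1.73 percentage points

First mineral: 56.170 g Si in 218.244 g formula = 25.74 wt% Si.
Second mineral: 140.425 g Si in 584.945 g formula = 24.01 wt% Si.
25.74% − 24.01% gives a difference of 1.73 percentage points.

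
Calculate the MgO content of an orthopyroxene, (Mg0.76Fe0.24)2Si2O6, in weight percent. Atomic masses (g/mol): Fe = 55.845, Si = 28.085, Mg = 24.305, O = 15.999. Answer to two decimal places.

Molar mass of (Mg0.76Fe0.24)2Si2O6 = 1.52×24.305 + 0.48×55.845 + 2×28.085 + 6×15.999 = 215.913 g/mol.
Each formula unit contains 1.52 Mg, equivalent to 1.52/1 = 1.5200 mol MgO.
M(MgO) = 1×24.305 + 1×15.999 = 40.304 g/mol.
Mass of MgO per formula unit = 1.5200 × 40.304 = 61.262 g.
MgO wt% = 61.262 / 215.913 × 100 = 28.37%.

28.37 wt%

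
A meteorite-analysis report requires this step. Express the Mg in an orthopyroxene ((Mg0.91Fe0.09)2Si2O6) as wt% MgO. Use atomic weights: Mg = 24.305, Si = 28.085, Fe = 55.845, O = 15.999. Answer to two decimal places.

35.53 wt%

Formula mass = 206.451 g/mol.
1.82 Mg → 1.8200 mol MgO per formula unit; M(MgO) = 40.304, so MgO mass = 73.353 g.
73.353/206.451 × 100 = 35.53 wt%.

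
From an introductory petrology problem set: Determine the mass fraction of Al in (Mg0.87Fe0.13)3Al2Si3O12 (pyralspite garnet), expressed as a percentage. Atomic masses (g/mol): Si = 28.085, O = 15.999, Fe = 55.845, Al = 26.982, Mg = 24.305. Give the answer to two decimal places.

12.99 weight percent

M((Mg0.87Fe0.13)3Al2Si3O12) = 415.423 g/mol.
Al contributes 2 × 26.982 = 53.964 g per mole.
53.964/415.423 = 0.1299 → 12.99%.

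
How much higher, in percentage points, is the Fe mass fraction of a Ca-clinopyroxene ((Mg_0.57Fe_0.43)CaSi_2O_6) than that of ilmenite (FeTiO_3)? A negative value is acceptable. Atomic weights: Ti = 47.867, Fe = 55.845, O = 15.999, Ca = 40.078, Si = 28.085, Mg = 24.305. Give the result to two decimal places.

M((Mg_0.57Fe_0.43)CaSi_2O_6) = 230.109 g/mol, so wt% Fe = 24.013/230.109 × 100 = 10.44%.
M(FeTiO_3) = 151.709 g/mol, so wt% Fe = 55.845/151.709 × 100 = 36.81%.
10.44 − 36.81 = -26.37 pp.

-26.37 percentage points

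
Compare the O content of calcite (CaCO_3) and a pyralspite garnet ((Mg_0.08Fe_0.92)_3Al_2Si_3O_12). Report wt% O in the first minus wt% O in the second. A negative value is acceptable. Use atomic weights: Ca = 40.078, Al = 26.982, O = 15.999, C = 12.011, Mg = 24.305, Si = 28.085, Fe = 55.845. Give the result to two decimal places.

8.79 percentage points

First mineral: 47.997 g O in 100.086 g formula = 47.96 wt% O.
Second mineral: 191.988 g O in 490.172 g formula = 39.17 wt% O.
47.96% − 39.17% gives a difference of 8.79 percentage points.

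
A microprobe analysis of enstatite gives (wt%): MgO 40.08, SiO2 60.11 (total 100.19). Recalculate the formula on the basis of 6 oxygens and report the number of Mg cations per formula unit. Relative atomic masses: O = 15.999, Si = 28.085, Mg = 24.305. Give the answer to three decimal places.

40.08 wt% MgO ÷ 40.304 g/mol = 0.99444 mol, giving 0.99444 Mg and 0.99444 O.
60.11 wt% SiO2 ÷ 60.083 g/mol = 1.00045 mol, giving 1.00045 Si and 2.00090 O.
Oxygen sums to 2.99534; scaling by 6/2.99534 = 2.00311 puts the formula on 6 O.
Mg: 0.99444 × 2.00311 = 1.992 atoms per formula unit.

1.992 Mg apfu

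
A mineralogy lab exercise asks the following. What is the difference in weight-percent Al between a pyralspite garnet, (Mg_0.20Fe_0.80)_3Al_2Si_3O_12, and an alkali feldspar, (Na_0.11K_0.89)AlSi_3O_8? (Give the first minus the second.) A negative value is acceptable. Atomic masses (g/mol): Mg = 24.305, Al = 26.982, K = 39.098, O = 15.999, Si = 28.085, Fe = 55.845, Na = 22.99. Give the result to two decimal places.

First mineral: 53.964 g Al in 478.818 g formula = 11.27 wt% Al.
Second mineral: 26.982 g Al in 276.555 g formula = 9.76 wt% Al.
11.27% − 9.76% gives a difference of 1.51 percentage points.

1.51 percentage points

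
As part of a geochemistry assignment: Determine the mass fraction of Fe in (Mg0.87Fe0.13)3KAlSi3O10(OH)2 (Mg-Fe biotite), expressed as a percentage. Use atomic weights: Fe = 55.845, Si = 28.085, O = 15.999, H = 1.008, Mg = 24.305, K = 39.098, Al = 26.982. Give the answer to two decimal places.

M((Mg0.87Fe0.13)3KAlSi3O10(OH)2) = 429.555 g/mol.
Fe contributes 0.39 × 55.845 = 21.780 g per mole.
21.780/429.555 = 0.0507 → 5.07%.

5.07 wt%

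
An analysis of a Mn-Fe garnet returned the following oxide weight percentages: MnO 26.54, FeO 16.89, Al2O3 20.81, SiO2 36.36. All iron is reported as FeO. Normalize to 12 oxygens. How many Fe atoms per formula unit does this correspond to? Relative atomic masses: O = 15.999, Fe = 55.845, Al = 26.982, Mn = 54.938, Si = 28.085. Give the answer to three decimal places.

26.54 wt% MnO ÷ 70.937 g/mol = 0.37413 mol, giving 0.37413 Mn and 0.37413 O.
16.89 wt% FeO ÷ 71.844 g/mol = 0.23509 mol, giving 0.23509 Fe and 0.23509 O.
20.81 wt% Al2O3 ÷ 101.961 g/mol = 0.20410 mol, giving 0.40820 Al and 0.61230 O.
36.36 wt% SiO2 ÷ 60.083 g/mol = 0.60516 mol, giving 0.60516 Si and 1.21032 O.
Oxygen sums to 2.43184; scaling by 12/2.43184 = 4.93454 puts the formula on 12 O.
Fe: 0.23509 × 4.93454 = 1.160 atoms per formula unit.

1.160 Fe apfu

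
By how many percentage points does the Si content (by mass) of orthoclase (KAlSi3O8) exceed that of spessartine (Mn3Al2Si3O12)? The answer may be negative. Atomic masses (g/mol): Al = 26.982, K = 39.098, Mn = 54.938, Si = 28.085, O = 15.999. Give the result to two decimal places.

13.25 percentage points

M(KAlSi3O8) = 278.327 g/mol, so wt% Si = 84.255/278.327 × 100 = 30.27%.
M(Mn3Al2Si3O12) = 495.021 g/mol, so wt% Si = 84.255/495.021 × 100 = 17.02%.
30.27 − 17.02 = 13.25 pp.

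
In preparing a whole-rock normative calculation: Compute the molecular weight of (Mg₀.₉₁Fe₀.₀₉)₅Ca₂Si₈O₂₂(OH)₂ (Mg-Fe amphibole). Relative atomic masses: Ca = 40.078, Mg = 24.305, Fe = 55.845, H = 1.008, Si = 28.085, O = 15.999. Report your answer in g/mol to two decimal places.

M = 4.55*24.305 + 0.45*55.845 + 2*40.078 + 8*28.085 + 24*15.999 + 2*1.008

826.55 g/mol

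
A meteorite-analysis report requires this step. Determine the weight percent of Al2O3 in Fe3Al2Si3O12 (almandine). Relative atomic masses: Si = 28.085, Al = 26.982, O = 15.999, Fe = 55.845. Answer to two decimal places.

Formula mass = 497.742 g/mol.
2 Al → 1.0000 mol Al2O3 per formula unit; M(Al2O3) = 101.961, so Al2O3 mass = 101.961 g.
101.961/497.742 × 100 = 20.48 wt%.

20.48 wt%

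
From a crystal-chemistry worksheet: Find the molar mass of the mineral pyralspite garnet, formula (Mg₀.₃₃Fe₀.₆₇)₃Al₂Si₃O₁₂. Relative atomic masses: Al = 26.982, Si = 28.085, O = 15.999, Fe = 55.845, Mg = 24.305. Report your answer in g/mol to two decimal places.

The formula mass is the sum 0.99*24.305 + 2.01*55.845 + 2*26.982 + 3*28.085 + 12*15.999.

466.52 g/mol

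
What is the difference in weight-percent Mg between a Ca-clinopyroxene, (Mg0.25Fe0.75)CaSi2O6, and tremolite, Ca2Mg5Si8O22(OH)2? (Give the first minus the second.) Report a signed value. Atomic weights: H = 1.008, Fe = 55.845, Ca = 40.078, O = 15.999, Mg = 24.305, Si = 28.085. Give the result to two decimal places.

-12.43 percentage points

Mg in (Mg0.25Fe0.75)CaSi2O6: molar mass 240.202 g/mol; 0.25×24.305 = 6.076 g → 2.53 wt%.
Mg in Ca2Mg5Si8O22(OH)2: molar mass 812.353 g/mol; 5×24.305 = 121.525 g → 14.96 wt%.
Difference = 2.53 − 14.96 = -12.43 percentage points.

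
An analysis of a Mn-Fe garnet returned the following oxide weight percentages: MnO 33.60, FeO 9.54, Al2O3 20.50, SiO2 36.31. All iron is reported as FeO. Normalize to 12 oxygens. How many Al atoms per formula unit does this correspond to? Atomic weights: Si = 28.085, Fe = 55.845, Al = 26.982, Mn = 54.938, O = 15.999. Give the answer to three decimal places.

MnO (M=70.937): mol = 0.47366; Mn = 0.47366, O = 0.47366.
FeO (M=71.844): mol = 0.13279; Fe = 0.13279, O = 0.13279.
Al2O3 (M=101.961): mol = 0.20106; Al = 0.40212, O = 0.60318.
SiO2 (M=60.083): mol = 0.60433; Si = 0.60433, O = 1.20866.
ΣO = 2.41829; factor = 12/ΣO = 4.96218.
Al apfu = 0.40212 × 4.96218 = 1.995.

1.995 Al apfu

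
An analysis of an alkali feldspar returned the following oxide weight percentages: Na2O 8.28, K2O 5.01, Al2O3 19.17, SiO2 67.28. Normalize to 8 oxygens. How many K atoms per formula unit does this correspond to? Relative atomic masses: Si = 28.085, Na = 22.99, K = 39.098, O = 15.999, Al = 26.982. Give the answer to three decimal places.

Na2O (M=61.979): mol = 0.13359; Na = 0.26718, O = 0.13359.
K2O (M=94.195): mol = 0.05319; K = 0.10638, O = 0.05319.
Al2O3 (M=101.961): mol = 0.18801; Al = 0.37602, O = 0.56403.
SiO2 (M=60.083): mol = 1.11978; Si = 1.11978, O = 2.23956.
ΣO = 2.99037; factor = 8/ΣO = 2.67525.
K apfu = 0.10638 × 2.67525 = 0.285.

0.285 K apfu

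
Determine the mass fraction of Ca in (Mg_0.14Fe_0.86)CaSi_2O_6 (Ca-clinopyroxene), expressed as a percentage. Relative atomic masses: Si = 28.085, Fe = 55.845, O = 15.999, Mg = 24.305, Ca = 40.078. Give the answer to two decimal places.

16.45 mass %

M((Mg_0.14Fe_0.86)CaSi_2O_6) = 243.671 g/mol.
Ca contributes 1 × 40.078 = 40.078 g per mole.
40.078/243.671 = 0.1645 → 16.45%.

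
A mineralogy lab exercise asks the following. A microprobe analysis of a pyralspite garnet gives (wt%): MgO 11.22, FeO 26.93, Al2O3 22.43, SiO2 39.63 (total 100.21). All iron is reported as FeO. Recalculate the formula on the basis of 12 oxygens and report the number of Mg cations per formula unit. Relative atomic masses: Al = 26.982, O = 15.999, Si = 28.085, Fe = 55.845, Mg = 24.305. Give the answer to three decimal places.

MgO (M=40.304): mol = 0.27838; Mg = 0.27838, O = 0.27838.
FeO (M=71.844): mol = 0.37484; Fe = 0.37484, O = 0.37484.
Al2O3 (M=101.961): mol = 0.21999; Al = 0.43998, O = 0.65997.
SiO2 (M=60.083): mol = 0.65959; Si = 0.65959, O = 1.31918.
ΣO = 2.63237; factor = 12/ΣO = 4.55863.
Mg apfu = 0.27838 × 4.55863 = 1.269.

1.269 Mg apfu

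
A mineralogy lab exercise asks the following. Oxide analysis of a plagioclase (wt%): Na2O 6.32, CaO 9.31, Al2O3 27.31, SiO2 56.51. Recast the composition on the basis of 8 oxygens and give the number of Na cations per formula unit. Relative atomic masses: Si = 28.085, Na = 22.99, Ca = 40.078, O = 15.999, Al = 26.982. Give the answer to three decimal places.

6.32 wt% Na2O ÷ 61.979 g/mol = 0.10197 mol, giving 0.20394 Na and 0.10197 O.
9.31 wt% CaO ÷ 56.077 g/mol = 0.16602 mol, giving 0.16602 Ca and 0.16602 O.
27.31 wt% Al2O3 ÷ 101.961 g/mol = 0.26785 mol, giving 0.53570 Al and 0.80355 O.
56.51 wt% SiO2 ÷ 60.083 g/mol = 0.94053 mol, giving 0.94053 Si and 1.88106 O.
Oxygen sums to 2.95260; scaling by 8/2.95260 = 2.70948 puts the formula on 8 O.
Na: 0.20394 × 2.70948 = 0.553 atoms per formula unit.

0.553 Na apfu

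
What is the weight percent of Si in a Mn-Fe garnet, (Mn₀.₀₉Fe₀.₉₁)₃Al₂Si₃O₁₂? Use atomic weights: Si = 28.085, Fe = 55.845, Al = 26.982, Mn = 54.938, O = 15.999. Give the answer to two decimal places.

16.94 wt%

Formula mass = 0.27·54.938 + 2.73·55.845 + 2·26.982 + 3·28.085 + 12·15.999 = 497.497 g/mol, of which 84.255 g is Si.
So Si makes up 84.255/497.497 = 0.1694 of the mass, i.e. 16.94%.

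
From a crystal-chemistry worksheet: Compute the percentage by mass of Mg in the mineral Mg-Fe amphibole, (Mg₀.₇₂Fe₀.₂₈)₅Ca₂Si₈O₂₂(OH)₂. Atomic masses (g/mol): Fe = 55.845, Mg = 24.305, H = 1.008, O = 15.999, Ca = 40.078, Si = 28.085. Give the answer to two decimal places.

10.22 weight percent

Formula mass = 3.60×24.305 + 1.40×55.845 + 2×40.078 + 8×28.085 + 24×15.999 + 2×1.008 = 856.509 g/mol, of which 87.498 g is Mg.
So Mg makes up 87.498/856.509 = 0.1022 of the mass, i.e. 10.22%.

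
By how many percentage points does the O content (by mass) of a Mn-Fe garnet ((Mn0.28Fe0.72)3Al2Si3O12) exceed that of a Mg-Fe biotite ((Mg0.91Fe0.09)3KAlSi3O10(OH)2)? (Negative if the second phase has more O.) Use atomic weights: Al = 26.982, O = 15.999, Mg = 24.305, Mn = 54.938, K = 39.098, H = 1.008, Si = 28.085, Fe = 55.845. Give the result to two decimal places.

O in (Mn0.28Fe0.72)3Al2Si3O12: molar mass 496.980 g/mol; 12×15.999 = 191.988 g → 38.63 wt%.
O in (Mg0.91Fe0.09)3KAlSi3O10(OH)2: molar mass 425.770 g/mol; 12×15.999 = 191.988 g → 45.09 wt%.
Difference = 38.63 − 45.09 = -6.46 percentage points.

-6.46 percentage points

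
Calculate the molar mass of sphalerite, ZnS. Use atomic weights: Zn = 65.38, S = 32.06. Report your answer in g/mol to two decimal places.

Zn: 1 × 65.38 = 65.3800
S: 1 × 32.06 = 32.0600
Summing the contributions gives the formula mass.

97.44 g/mol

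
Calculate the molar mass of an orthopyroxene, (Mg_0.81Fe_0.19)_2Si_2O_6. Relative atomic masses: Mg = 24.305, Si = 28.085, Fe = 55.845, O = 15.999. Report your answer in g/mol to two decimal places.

Mg: 1.62 × 24.305 = 39.3741
Fe: 0.38 × 55.845 = 21.2211
Si: 2 × 28.085 = 56.1700
O: 6 × 15.999 = 95.9940
Summing the contributions gives the formula mass.

212.76 g/mol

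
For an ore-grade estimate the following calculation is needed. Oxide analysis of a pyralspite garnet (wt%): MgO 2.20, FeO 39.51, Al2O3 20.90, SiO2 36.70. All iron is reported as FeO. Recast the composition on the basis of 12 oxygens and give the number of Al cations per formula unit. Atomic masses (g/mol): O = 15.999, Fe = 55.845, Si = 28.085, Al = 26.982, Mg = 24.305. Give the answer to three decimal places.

MgO: 2.20/40.304 = 0.05459 mol → 0.05459 mol Mg, 0.05459 mol O.
FeO: 39.51/71.844 = 0.54994 mol → 0.54994 mol Fe, 0.54994 mol O.
Al2O3: 20.90/101.961 = 0.20498 mol → 0.40996 mol Al, 0.61494 mol O.
SiO2: 36.70/60.083 = 0.61082 mol → 0.61082 mol Si, 1.22164 mol O.
Total oxygen = 2.44111 mol. Normalization factor = 12/2.44111 = 4.91580.
Al per 12 O = 0.40996 × 4.91580 = 2.015.

2.015 Al apfu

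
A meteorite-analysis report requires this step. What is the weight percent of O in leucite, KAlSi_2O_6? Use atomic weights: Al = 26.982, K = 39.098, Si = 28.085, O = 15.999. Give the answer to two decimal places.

M(KAlSi_2O_6) = 218.244 g/mol.
O contributes 6 × 15.999 = 95.994 g per mole.
95.994/218.244 = 0.4398 → 43.98%.

43.98 weight percent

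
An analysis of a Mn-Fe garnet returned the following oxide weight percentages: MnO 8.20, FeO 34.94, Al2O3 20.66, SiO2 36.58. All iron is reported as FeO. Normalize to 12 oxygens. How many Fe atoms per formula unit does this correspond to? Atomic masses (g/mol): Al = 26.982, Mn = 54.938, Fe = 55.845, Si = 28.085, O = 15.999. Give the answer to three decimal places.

2.404 Fe apfu

MnO (M=70.937): mol = 0.11560; Mn = 0.11560, O = 0.11560.
FeO (M=71.844): mol = 0.48633; Fe = 0.48633, O = 0.48633.
Al2O3 (M=101.961): mol = 0.20263; Al = 0.40526, O = 0.60789.
SiO2 (M=60.083): mol = 0.60882; Si = 0.60882, O = 1.21764.
ΣO = 2.42746; factor = 12/ΣO = 4.94344.
Fe apfu = 0.48633 × 4.94344 = 2.404.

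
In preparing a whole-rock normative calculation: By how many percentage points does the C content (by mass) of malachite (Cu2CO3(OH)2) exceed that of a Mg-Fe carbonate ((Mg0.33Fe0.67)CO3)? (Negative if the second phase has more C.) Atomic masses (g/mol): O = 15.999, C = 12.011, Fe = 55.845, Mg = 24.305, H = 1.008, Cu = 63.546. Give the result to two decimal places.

-5.96 percentage points

M(Cu2CO3(OH)2) = 221.114 g/mol, so wt% C = 12.011/221.114 × 100 = 5.43%.
M((Mg0.33Fe0.67)CO3) = 105.445 g/mol, so wt% C = 12.011/105.445 × 100 = 11.39%.
5.43 − 11.39 = -5.96 pp.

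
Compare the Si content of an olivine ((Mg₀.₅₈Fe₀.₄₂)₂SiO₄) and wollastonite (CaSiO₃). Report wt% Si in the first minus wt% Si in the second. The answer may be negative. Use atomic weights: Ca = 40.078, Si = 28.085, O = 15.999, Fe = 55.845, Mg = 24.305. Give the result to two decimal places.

-7.38 percentage points

Si in (Mg₀.₅₈Fe₀.₄₂)₂SiO₄: molar mass 167.185 g/mol; 1×28.085 = 28.085 g → 16.80 wt%.
Si in CaSiO₃: molar mass 116.160 g/mol; 1×28.085 = 28.085 g → 24.18 wt%.
Difference = 16.80 − 24.18 = -7.38 percentage points.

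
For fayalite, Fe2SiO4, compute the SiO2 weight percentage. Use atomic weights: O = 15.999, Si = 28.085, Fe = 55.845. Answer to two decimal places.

Formula mass = 203.771 g/mol.
1 Si → 1.0000 mol SiO2 per formula unit; M(SiO2) = 60.083, so SiO2 mass = 60.083 g.
60.083/203.771 × 100 = 29.49 wt%.

29.49 wt%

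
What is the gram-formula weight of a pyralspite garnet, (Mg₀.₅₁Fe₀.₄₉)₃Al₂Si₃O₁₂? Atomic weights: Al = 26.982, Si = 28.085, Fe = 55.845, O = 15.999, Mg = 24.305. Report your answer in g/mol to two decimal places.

The formula mass is the sum 1.53(24.305) + 1.47(55.845) + 2(26.982) + 3(28.085) + 12(15.999).

449.49 g/mol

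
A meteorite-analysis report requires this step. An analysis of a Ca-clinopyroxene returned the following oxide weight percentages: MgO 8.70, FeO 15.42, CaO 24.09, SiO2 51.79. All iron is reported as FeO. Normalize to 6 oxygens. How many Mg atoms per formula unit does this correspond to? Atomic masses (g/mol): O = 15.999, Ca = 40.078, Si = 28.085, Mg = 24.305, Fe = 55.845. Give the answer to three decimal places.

MgO: 8.70/40.304 = 0.21586 mol → 0.21586 mol Mg, 0.21586 mol O.
FeO: 15.42/71.844 = 0.21463 mol → 0.21463 mol Fe, 0.21463 mol O.
CaO: 24.09/56.077 = 0.42959 mol → 0.42959 mol Ca, 0.42959 mol O.
SiO2: 51.79/60.083 = 0.86197 mol → 0.86197 mol Si, 1.72394 mol O.
Total oxygen = 2.58402 mol. Normalization factor = 6/2.58402 = 2.32196.
Mg per 6 O = 0.21586 × 2.32196 = 0.501.

0.501 Mg apfu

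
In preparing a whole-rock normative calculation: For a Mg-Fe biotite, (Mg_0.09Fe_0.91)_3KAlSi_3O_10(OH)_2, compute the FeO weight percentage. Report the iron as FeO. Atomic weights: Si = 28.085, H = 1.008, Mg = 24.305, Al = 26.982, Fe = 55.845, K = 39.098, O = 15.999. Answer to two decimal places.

Molar mass of (Mg_0.09Fe_0.91)_3KAlSi_3O_10(OH)_2 = 0.27·24.305 + 2.73·55.845 + 1·39.098 + 1·26.982 + 3·28.085 + 12·15.999 + 2·1.008 = 503.358 g/mol.
Each formula unit contains 2.73 Fe, equivalent to 2.73/1 = 2.7300 mol FeO.
M(FeO) = 1×55.845 + 1×15.999 = 71.844 g/mol.
Mass of FeO per formula unit = 2.7300 × 71.844 = 196.134 g.
FeO wt% = 196.134 / 503.358 × 100 = 38.97%.

38.97 wt%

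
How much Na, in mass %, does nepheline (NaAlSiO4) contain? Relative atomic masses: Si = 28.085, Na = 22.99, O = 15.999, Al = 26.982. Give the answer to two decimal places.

Formula mass = 1·22.99 + 1·26.982 + 1·28.085 + 4·15.999 = 142.053 g/mol, of which 22.990 g is Na.
So Na makes up 22.990/142.053 = 0.1618 of the mass, i.e. 16.18%.

16.18 mass %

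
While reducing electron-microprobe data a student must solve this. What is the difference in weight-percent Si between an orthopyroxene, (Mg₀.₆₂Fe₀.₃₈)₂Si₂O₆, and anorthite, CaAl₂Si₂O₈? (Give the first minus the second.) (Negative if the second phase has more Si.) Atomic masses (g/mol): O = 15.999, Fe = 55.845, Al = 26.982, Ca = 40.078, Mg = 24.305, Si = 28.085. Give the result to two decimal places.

4.80 percentage points

Si in (Mg₀.₆₂Fe₀.₃₈)₂Si₂O₆: molar mass 224.744 g/mol; 2×28.085 = 56.170 g → 24.99 wt%.
Si in CaAl₂Si₂O₈: molar mass 278.204 g/mol; 2×28.085 = 56.170 g → 20.19 wt%.
Difference = 24.99 − 20.19 = 4.80 percentage points.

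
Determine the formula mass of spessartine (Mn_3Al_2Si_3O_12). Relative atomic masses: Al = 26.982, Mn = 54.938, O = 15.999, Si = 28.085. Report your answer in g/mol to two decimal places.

M = 3*54.938 + 2*26.982 + 3*28.085 + 12*15.999

495.02 g/mol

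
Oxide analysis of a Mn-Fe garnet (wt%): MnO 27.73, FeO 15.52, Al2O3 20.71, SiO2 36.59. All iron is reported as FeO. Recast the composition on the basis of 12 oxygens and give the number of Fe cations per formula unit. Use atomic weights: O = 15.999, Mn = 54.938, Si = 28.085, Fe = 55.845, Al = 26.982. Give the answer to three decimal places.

1.065 Fe apfu

MnO: 27.73/70.937 = 0.39091 mol → 0.39091 mol Mn, 0.39091 mol O.
FeO: 15.52/71.844 = 0.21602 mol → 0.21602 mol Fe, 0.21602 mol O.
Al2O3: 20.71/101.961 = 0.20312 mol → 0.40624 mol Al, 0.60936 mol O.
SiO2: 36.59/60.083 = 0.60899 mol → 0.60899 mol Si, 1.21798 mol O.
Total oxygen = 2.43427 mol. Normalization factor = 12/2.43427 = 4.92961.
Fe per 12 O = 0.21602 × 4.92961 = 1.065.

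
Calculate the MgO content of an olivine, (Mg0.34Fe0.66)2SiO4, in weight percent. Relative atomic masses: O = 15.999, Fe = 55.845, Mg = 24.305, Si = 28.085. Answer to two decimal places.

M((Mg0.34Fe0.66)2SiO4) = 182.324 g/mol; M(MgO) = 40.304 g/mol.
Moles MgO per formula unit = 0.68 Mg ÷ 1 = 0.6800.
MgO fraction = (0.6800 × 40.304) / 182.324 = 27.407/182.324 = 0.1503.

15.03 wt%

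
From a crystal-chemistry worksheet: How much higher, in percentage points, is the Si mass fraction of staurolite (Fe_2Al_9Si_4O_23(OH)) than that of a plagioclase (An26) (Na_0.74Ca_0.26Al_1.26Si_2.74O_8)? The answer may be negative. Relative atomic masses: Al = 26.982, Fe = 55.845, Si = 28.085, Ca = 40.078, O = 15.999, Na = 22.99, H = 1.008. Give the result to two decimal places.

M(Fe_2Al_9Si_4O_23(OH)) = 851.852 g/mol, so wt% Si = 112.340/851.852 × 100 = 13.19%.
M(Na_0.74Ca_0.26Al_1.26Si_2.74O_8) = 266.375 g/mol, so wt% Si = 76.953/266.375 × 100 = 28.89%.
13.19 − 28.89 = -15.70 pp.

-15.70 percentage points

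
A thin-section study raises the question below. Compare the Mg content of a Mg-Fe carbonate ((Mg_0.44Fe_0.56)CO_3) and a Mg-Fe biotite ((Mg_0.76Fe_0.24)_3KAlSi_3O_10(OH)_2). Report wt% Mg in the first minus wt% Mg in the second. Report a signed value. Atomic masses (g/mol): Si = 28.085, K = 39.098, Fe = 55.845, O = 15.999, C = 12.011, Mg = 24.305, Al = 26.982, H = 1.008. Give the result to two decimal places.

Mg in (Mg_0.44Fe_0.56)CO_3: molar mass 101.975 g/mol; 0.44×24.305 = 10.694 g → 10.49 wt%.
Mg in (Mg_0.76Fe_0.24)_3KAlSi_3O_10(OH)_2: molar mass 439.963 g/mol; 2.28×24.305 = 55.415 g → 12.60 wt%.
Difference = 10.49 − 12.60 = -2.11 percentage points.

-2.11 percentage points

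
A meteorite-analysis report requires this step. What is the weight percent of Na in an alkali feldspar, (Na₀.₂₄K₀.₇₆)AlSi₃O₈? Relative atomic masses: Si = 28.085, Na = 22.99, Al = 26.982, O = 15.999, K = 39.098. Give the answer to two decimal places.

2.01 wt%

M((Na₀.₂₄K₀.₇₆)AlSi₃O₈) = 274.461 g/mol.
Na contributes 0.24 × 22.99 = 5.518 g per mole.
5.518/274.461 = 0.0201 → 2.01%.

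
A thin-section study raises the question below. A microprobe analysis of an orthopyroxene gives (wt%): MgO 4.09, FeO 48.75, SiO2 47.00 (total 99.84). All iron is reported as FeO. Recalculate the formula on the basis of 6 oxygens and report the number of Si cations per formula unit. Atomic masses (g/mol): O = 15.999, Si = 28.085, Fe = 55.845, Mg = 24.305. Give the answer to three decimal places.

4.09 wt% MgO ÷ 40.304 g/mol = 0.10148 mol, giving 0.10148 Mg and 0.10148 O.
48.75 wt% FeO ÷ 71.844 g/mol = 0.67855 mol, giving 0.67855 Fe and 0.67855 O.
47.00 wt% SiO2 ÷ 60.083 g/mol = 0.78225 mol, giving 0.78225 Si and 1.56450 O.
Oxygen sums to 2.34453; scaling by 6/2.34453 = 2.55915 puts the formula on 6 O.
Si: 0.78225 × 2.55915 = 2.002 atoms per formula unit.

2.002 Si apfu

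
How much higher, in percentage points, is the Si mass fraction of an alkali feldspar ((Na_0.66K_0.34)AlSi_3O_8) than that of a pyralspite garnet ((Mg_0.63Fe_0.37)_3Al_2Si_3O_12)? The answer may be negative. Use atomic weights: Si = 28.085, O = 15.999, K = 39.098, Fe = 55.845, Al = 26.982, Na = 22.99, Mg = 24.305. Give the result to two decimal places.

12.24 percentage points

M((Na_0.66K_0.34)AlSi_3O_8) = 267.696 g/mol, so wt% Si = 84.255/267.696 × 100 = 31.47%.
M((Mg_0.63Fe_0.37)_3Al_2Si_3O_12) = 438.131 g/mol, so wt% Si = 84.255/438.131 × 100 = 19.23%.
31.47 − 19.23 = 12.24 pp.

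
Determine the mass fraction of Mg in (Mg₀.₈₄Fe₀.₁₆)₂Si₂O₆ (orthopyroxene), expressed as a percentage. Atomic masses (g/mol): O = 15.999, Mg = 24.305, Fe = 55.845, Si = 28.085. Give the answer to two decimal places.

19.36 weight percent

M((Mg₀.₈₄Fe₀.₁₆)₂Si₂O₆) = 210.867 g/mol.
Mg contributes 1.68 × 24.305 = 40.832 g per mole.
40.832/210.867 = 0.1936 → 19.36%.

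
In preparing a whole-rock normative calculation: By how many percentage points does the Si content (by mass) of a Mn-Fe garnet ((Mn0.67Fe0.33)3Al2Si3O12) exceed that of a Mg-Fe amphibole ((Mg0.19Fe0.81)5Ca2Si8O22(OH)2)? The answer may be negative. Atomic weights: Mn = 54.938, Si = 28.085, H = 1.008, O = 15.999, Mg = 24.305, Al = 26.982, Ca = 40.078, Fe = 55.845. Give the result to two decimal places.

M((Mn0.67Fe0.33)3Al2Si3O12) = 495.919 g/mol, so wt% Si = 84.255/495.919 × 100 = 16.99%.
M((Mg0.19Fe0.81)5Ca2Si8O22(OH)2) = 940.090 g/mol, so wt% Si = 224.680/940.090 × 100 = 23.90%.
16.99 − 23.90 = -6.91 pp.

-6.91 percentage points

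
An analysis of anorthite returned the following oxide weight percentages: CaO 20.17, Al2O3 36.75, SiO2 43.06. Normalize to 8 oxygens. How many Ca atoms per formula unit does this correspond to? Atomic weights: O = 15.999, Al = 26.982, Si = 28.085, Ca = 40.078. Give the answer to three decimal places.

1.001 Ca apfu

CaO: 20.17/56.077 = 0.35968 mol → 0.35968 mol Ca, 0.35968 mol O.
Al2O3: 36.75/101.961 = 0.36043 mol → 0.72086 mol Al, 1.08129 mol O.
SiO2: 43.06/60.083 = 0.71668 mol → 0.71668 mol Si, 1.43336 mol O.
Total oxygen = 2.87433 mol. Normalization factor = 8/2.87433 = 2.78326.
Ca per 8 O = 0.35968 × 2.78326 = 1.001.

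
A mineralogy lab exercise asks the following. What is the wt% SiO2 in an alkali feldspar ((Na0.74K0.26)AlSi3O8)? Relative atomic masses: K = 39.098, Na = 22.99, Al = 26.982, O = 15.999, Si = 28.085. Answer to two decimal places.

Molar mass of (Na0.74K0.26)AlSi3O8 = 0.74*22.99 + 0.26*39.098 + 1*26.982 + 3*28.085 + 8*15.999 = 266.407 g/mol.
Each formula unit contains 3 Si, equivalent to 3/1 = 3.0000 mol SiO2.
M(SiO2) = 1×28.085 + 2×15.999 = 60.083 g/mol.
Mass of SiO2 per formula unit = 3.0000 × 60.083 = 180.249 g.
SiO2 wt% = 180.249 / 266.407 × 100 = 67.66%.

67.66 wt%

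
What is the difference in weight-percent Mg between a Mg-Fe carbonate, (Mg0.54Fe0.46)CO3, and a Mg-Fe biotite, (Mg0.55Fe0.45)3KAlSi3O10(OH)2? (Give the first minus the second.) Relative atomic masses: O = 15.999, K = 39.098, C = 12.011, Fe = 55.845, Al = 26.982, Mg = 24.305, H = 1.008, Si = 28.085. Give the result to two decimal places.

M((Mg0.54Fe0.46)CO3) = 98.821 g/mol, so wt% Mg = 13.125/98.821 × 100 = 13.28%.
M((Mg0.55Fe0.45)3KAlSi3O10(OH)2) = 459.833 g/mol, so wt% Mg = 40.103/459.833 × 100 = 8.72%.
13.28 − 8.72 = 4.56 pp.

4.56 percentage points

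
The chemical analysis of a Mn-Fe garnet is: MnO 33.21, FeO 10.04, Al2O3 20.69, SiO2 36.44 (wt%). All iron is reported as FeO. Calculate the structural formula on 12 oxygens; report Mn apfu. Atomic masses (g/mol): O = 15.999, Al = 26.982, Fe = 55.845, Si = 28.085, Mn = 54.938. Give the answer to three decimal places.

2.312 Mn apfu

33.21 wt% MnO ÷ 70.937 g/mol = 0.46816 mol, giving 0.46816 Mn and 0.46816 O.
10.04 wt% FeO ÷ 71.844 g/mol = 0.13975 mol, giving 0.13975 Fe and 0.13975 O.
20.69 wt% Al2O3 ÷ 101.961 g/mol = 0.20292 mol, giving 0.40584 Al and 0.60876 O.
36.44 wt% SiO2 ÷ 60.083 g/mol = 0.60649 mol, giving 0.60649 Si and 1.21298 O.
Oxygen sums to 2.42965; scaling by 12/2.42965 = 4.93898 puts the formula on 12 O.
Mn: 0.46816 × 4.93898 = 2.312 atoms per formula unit.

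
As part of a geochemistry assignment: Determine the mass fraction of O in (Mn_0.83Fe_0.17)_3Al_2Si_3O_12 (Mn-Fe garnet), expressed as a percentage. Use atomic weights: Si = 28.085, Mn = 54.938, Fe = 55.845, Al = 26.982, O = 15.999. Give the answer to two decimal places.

38.75 weight percent

Formula mass = 2.49*54.938 + 0.51*55.845 + 2*26.982 + 3*28.085 + 12*15.999 = 495.484 g/mol, of which 191.988 g is O.
So O makes up 191.988/495.484 = 0.3875 of the mass, i.e. 38.75%.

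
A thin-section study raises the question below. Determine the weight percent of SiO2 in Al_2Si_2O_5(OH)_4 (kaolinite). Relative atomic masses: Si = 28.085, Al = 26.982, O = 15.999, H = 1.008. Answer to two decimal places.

Molar mass of Al_2Si_2O_5(OH)_4 = 2·26.982 + 2·28.085 + 9·15.999 + 4·1.008 = 258.157 g/mol.
Each formula unit contains 2 Si, equivalent to 2/1 = 2.0000 mol SiO2.
M(SiO2) = 1×28.085 + 2×15.999 = 60.083 g/mol.
Mass of SiO2 per formula unit = 2.0000 × 60.083 = 120.166 g.
SiO2 wt% = 120.166 / 258.157 × 100 = 46.55%.

46.55 wt%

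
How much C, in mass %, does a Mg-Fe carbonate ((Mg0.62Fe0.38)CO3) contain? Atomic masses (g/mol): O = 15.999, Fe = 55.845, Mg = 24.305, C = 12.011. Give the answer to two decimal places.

M((Mg0.62Fe0.38)CO3) = 96.298 g/mol.
C contributes 1 × 12.011 = 12.011 g per mole.
12.011/96.298 = 0.1247 → 12.47%.

12.47 mass %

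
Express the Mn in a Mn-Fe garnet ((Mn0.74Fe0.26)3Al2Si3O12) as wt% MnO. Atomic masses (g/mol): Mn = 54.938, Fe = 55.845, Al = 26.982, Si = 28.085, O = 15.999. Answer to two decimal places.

Molar mass of (Mn0.74Fe0.26)3Al2Si3O12 = 2.22*54.938 + 0.78*55.845 + 2*26.982 + 3*28.085 + 12*15.999 = 495.728 g/mol.
Each formula unit contains 2.22 Mn, equivalent to 2.22/1 = 2.2200 mol MnO.
M(MnO) = 1×54.938 + 1×15.999 = 70.937 g/mol.
Mass of MnO per formula unit = 2.2200 × 70.937 = 157.480 g.
MnO wt% = 157.480 / 495.728 × 100 = 31.77%.

31.77 wt%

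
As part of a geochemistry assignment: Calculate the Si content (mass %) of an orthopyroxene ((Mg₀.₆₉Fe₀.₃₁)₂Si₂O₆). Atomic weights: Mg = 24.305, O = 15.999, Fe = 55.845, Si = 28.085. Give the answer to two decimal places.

25.49 mass %

Formula mass = 1.38*24.305 + 0.62*55.845 + 2*28.085 + 6*15.999 = 220.329 g/mol, of which 56.170 g is Si.
So Si makes up 56.170/220.329 = 0.2549 of the mass, i.e. 25.49%.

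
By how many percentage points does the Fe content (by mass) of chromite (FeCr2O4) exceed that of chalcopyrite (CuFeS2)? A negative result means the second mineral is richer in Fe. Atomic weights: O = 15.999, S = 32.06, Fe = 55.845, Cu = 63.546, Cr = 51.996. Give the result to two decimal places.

-5.48 percentage points

Fe in FeCr2O4: molar mass 223.833 g/mol; 1×55.845 = 55.845 g → 24.95 wt%.
Fe in CuFeS2: molar mass 183.511 g/mol; 1×55.845 = 55.845 g → 30.43 wt%.
Difference = 24.95 − 30.43 = -5.48 percentage points.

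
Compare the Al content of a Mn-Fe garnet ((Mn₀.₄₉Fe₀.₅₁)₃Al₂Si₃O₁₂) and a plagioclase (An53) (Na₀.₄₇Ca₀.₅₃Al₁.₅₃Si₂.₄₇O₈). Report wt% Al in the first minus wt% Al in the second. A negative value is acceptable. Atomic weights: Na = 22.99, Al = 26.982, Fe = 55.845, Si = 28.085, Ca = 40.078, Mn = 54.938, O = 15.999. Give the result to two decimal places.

First mineral: 53.964 g Al in 496.409 g formula = 10.87 wt% Al.
Second mineral: 41.282 g Al in 270.691 g formula = 15.25 wt% Al.
10.87% − 15.25% gives a difference of -4.38 percentage points.

-4.38 percentage points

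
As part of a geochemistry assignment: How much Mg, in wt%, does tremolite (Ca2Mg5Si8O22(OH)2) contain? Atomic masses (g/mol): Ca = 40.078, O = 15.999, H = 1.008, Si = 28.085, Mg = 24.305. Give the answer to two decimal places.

14.96 wt%

Formula mass = 2×40.078 + 5×24.305 + 8×28.085 + 24×15.999 + 2×1.008 = 812.353 g/mol, of which 121.525 g is Mg.
So Mg makes up 121.525/812.353 = 0.1496 of the mass, i.e. 14.96%.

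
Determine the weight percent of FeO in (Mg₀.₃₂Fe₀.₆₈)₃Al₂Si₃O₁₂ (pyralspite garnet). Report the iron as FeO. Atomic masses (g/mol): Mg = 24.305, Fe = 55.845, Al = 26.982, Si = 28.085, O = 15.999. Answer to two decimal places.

31.35 wt%

Molar mass of (Mg₀.₃₂Fe₀.₆₈)₃Al₂Si₃O₁₂ = 0.96·24.305 + 2.04·55.845 + 2·26.982 + 3·28.085 + 12·15.999 = 467.464 g/mol.
Each formula unit contains 2.04 Fe, equivalent to 2.04/1 = 2.0400 mol FeO.
M(FeO) = 1×55.845 + 1×15.999 = 71.844 g/mol.
Mass of FeO per formula unit = 2.0400 × 71.844 = 146.562 g.
FeO wt% = 146.562 / 467.464 × 100 = 31.35%.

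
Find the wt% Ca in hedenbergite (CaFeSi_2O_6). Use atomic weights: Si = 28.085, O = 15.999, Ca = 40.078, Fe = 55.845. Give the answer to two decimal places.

Molar mass of CaFeSi_2O_6: 1*40.078 + 1*55.845 + 2*28.085 + 6*15.999 = 248.087 g/mol.
Mass of Ca per formula unit: 1 × 40.078 = 40.078 g.
Weight fraction Ca = 40.078 / 248.087 = 0.1615.

16.15 weight percent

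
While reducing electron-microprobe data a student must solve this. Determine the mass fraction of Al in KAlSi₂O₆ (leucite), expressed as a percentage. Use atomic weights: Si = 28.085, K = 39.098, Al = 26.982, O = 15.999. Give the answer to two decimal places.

M(KAlSi₂O₆) = 218.244 g/mol.
Al contributes 1 × 26.982 = 26.982 g per mole.
26.982/218.244 = 0.1236 → 12.36%.

12.36 wt%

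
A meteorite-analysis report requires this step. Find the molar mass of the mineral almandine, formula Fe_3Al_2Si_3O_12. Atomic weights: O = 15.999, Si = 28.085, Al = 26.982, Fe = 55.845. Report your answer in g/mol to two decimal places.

497.74 g/mol

Fe: 3 × 55.845 = 167.5350
Al: 2 × 26.982 = 53.9640
Si: 3 × 28.085 = 84.2550
O: 12 × 15.999 = 191.9880
Summing the contributions gives the formula mass.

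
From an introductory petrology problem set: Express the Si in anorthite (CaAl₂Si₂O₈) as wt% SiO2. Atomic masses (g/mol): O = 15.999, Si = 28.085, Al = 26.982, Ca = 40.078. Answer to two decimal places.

43.19 wt%

Formula mass = 278.204 g/mol.
2 Si → 2.0000 mol SiO2 per formula unit; M(SiO2) = 60.083, so SiO2 mass = 120.166 g.
120.166/278.204 × 100 = 43.19 wt%.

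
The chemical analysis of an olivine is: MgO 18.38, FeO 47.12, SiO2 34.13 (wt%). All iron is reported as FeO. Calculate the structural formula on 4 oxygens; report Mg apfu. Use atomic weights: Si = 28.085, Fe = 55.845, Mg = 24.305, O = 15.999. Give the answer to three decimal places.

0.811 Mg apfu

18.38 wt% MgO ÷ 40.304 g/mol = 0.45603 mol, giving 0.45603 Mg and 0.45603 O.
47.12 wt% FeO ÷ 71.844 g/mol = 0.65587 mol, giving 0.65587 Fe and 0.65587 O.
34.13 wt% SiO2 ÷ 60.083 g/mol = 0.56805 mol, giving 0.56805 Si and 1.13610 O.
Oxygen sums to 2.24800; scaling by 4/2.24800 = 1.77936 puts the formula on 4 O.
Mg: 0.45603 × 1.77936 = 0.811 atoms per formula unit.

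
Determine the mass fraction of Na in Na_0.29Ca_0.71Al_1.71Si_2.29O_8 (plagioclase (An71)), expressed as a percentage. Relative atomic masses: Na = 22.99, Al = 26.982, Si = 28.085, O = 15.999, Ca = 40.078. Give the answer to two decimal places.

M(Na_0.29Ca_0.71Al_1.71Si_2.29O_8) = 273.568 g/mol.
Na contributes 0.29 × 22.99 = 6.667 g per mole.
6.667/273.568 = 0.0244 → 2.44%.

2.44 weight percent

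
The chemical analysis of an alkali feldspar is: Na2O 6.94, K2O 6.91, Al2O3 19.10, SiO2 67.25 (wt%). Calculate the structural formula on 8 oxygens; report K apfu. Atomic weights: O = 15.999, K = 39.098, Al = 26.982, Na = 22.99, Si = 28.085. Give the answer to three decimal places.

6.94 wt% Na2O ÷ 61.979 g/mol = 0.11197 mol, giving 0.22394 Na and 0.11197 O.
6.91 wt% K2O ÷ 94.195 g/mol = 0.07336 mol, giving 0.14672 K and 0.07336 O.
19.10 wt% Al2O3 ÷ 101.961 g/mol = 0.18733 mol, giving 0.37466 Al and 0.56199 O.
67.25 wt% SiO2 ÷ 60.083 g/mol = 1.11928 mol, giving 1.11928 Si and 2.23856 O.
Oxygen sums to 2.98588; scaling by 8/2.98588 = 2.67928 puts the formula on 8 O.
K: 0.14672 × 2.67928 = 0.393 atoms per formula unit.

0.393 K apfu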